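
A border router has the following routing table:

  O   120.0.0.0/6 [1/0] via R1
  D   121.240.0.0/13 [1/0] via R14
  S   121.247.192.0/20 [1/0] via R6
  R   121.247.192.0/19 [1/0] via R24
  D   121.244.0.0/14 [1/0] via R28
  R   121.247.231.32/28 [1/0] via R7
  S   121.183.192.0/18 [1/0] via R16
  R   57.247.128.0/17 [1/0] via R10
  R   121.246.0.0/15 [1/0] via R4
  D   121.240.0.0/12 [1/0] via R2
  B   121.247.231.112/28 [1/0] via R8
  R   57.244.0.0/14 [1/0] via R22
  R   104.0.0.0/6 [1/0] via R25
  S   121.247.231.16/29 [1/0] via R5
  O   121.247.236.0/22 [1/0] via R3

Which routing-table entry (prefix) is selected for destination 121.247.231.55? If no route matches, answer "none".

Entries matching 121.247.231.55:
  120.0.0.0/6 (120.0.0.0 - 123.255.255.255)
  121.240.0.0/12 (121.240.0.0 - 121.255.255.255)
  121.240.0.0/13 (121.240.0.0 - 121.247.255.255)
  121.244.0.0/14 (121.244.0.0 - 121.247.255.255)
  121.246.0.0/15 (121.246.0.0 - 121.247.255.255)
Most specific is 121.246.0.0/15.

121.246.0.0/15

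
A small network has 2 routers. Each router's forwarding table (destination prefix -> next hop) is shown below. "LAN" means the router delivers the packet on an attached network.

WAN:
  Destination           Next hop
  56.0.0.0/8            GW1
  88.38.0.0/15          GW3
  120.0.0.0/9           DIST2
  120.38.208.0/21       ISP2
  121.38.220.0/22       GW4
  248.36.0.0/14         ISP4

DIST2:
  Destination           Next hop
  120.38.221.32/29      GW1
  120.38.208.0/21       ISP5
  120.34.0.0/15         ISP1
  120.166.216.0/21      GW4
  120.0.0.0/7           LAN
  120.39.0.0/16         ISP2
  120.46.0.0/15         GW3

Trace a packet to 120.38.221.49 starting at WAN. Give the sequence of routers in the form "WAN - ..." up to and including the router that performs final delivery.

At WAN: longest match for 120.38.221.49 is 120.0.0.0/9 -> DIST2
At DIST2: longest match for 120.38.221.49 is 120.0.0.0/7 -> LAN

WAN - DIST2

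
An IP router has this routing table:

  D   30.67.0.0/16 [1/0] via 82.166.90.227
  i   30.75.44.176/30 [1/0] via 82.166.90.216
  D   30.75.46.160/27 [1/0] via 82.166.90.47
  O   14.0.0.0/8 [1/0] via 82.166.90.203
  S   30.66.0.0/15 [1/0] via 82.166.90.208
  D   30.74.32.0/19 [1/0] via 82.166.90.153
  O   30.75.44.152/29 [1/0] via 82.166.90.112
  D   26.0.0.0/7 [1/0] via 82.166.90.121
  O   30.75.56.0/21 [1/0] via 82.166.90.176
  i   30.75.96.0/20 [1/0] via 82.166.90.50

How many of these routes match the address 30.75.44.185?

No listed prefix contains 30.75.44.185.
Total matching entries: 0.

0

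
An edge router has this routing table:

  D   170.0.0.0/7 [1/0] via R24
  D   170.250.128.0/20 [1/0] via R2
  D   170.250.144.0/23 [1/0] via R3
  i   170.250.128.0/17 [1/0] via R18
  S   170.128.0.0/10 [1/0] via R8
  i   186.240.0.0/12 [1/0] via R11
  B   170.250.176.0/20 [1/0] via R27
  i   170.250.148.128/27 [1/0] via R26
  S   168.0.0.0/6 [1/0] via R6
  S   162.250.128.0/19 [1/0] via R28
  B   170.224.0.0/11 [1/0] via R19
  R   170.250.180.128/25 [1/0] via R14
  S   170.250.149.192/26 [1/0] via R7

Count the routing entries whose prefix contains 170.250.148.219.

4

Prefixes containing 170.250.148.219:
  168.0.0.0/6 (168.0.0.0 - 171.255.255.255)
  170.0.0.0/7 (170.0.0.0 - 171.255.255.255)
  170.224.0.0/11 (170.224.0.0 - 170.255.255.255)
  170.250.128.0/17 (170.250.128.0 - 170.250.255.255)
Total matching entries: 4.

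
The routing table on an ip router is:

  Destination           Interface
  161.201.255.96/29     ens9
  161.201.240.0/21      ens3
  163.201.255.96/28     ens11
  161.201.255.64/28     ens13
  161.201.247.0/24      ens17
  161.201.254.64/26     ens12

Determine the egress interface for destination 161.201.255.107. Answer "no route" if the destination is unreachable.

No entry's prefix contains 161.201.255.107; there is no default route.

no route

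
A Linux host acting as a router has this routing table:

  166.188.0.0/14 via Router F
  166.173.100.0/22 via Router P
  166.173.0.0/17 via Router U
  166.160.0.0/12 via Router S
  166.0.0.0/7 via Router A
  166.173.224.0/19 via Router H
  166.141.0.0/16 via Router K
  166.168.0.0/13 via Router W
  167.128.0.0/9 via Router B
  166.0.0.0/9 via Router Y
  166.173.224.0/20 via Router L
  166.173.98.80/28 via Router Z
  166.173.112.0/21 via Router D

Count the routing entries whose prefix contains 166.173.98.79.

Prefixes containing 166.173.98.79:
  166.0.0.0/7 (166.0.0.0 - 167.255.255.255)
  166.160.0.0/12 (166.160.0.0 - 166.175.255.255)
  166.168.0.0/13 (166.168.0.0 - 166.175.255.255)
  166.173.0.0/17 (166.173.0.0 - 166.173.127.255)
Total matching entries: 4.

4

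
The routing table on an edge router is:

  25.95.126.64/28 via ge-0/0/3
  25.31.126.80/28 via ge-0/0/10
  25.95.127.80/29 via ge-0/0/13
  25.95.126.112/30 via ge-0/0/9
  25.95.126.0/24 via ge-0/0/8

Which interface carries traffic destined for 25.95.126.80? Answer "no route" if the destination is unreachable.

Routes whose prefix contains 25.95.126.80:
  25.95.126.0/24 (25.95.126.0 - 25.95.126.255) -> ge-0/0/8
More-specific entries that do NOT match:
  25.95.126.112/30 (25.95.126.112 - 25.95.126.115) does not contain 25.95.126.80
  25.95.127.80/29 (25.95.127.80 - 25.95.127.87) does not contain 25.95.126.80
  25.95.126.64/28 (25.95.126.64 - 25.95.126.79) does not contain 25.95.126.80
  25.31.126.80/28 (25.31.126.80 - 25.31.126.95) does not contain 25.95.126.80
Longest matching prefix is /24 -> interface ge-0/0/8.

ge-0/0/8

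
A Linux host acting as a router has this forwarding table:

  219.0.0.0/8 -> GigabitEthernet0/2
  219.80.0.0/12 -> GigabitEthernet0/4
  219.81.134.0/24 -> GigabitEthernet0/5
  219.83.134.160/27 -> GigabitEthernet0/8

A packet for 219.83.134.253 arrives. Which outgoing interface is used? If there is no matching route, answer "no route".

Routes whose prefix contains 219.83.134.253:
  219.0.0.0/8 (219.0.0.0 - 219.255.255.255) -> GigabitEthernet0/2
  219.80.0.0/12 (219.80.0.0 - 219.95.255.255) -> GigabitEthernet0/4
More-specific entries that do NOT match:
  219.83.134.160/27 (219.83.134.160 - 219.83.134.191) does not contain 219.83.134.253
  219.81.134.0/24 (219.81.134.0 - 219.81.134.255) does not contain 219.83.134.253
Longest matching prefix is /12 -> interface GigabitEthernet0/4.

GigabitEthernet0/4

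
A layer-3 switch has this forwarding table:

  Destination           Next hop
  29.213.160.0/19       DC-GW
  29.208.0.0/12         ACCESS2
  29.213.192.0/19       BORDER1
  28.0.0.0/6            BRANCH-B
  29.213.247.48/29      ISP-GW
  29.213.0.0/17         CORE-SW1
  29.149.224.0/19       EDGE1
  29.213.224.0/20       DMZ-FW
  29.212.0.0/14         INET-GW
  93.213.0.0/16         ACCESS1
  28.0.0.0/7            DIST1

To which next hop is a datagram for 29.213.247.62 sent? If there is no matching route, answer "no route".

INET-GW

Routes whose prefix contains 29.213.247.62:
  28.0.0.0/6 (28.0.0.0 - 31.255.255.255) -> BRANCH-B
  28.0.0.0/7 (28.0.0.0 - 29.255.255.255) -> DIST1
  29.208.0.0/12 (29.208.0.0 - 29.223.255.255) -> ACCESS2
  29.212.0.0/14 (29.212.0.0 - 29.215.255.255) -> INET-GW
More-specific entries that do NOT match:
  29.213.247.48/29 (29.213.247.48 - 29.213.247.55) does not contain 29.213.247.62
  29.213.224.0/20 (29.213.224.0 - 29.213.239.255) does not contain 29.213.247.62
  29.213.160.0/19 (29.213.160.0 - 29.213.191.255) does not contain 29.213.247.62
  29.213.192.0/19 (29.213.192.0 - 29.213.223.255) does not contain 29.213.247.62
  29.149.224.0/19 (29.149.224.0 - 29.149.255.255) does not contain 29.213.247.62
  29.213.0.0/17 (29.213.0.0 - 29.213.127.255) does not contain 29.213.247.62
  93.213.0.0/16 (93.213.0.0 - 93.213.255.255) does not contain 29.213.247.62
Longest matching prefix is /14 -> next hop INET-GW.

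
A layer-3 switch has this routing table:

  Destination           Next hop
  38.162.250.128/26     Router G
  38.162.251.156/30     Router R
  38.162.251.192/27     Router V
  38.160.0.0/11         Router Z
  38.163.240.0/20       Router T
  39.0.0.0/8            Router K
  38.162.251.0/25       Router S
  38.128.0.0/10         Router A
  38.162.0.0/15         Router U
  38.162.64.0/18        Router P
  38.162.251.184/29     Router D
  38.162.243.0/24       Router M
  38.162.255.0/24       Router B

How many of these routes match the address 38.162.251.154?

Prefixes containing 38.162.251.154:
  38.128.0.0/10 (38.128.0.0 - 38.191.255.255)
  38.160.0.0/11 (38.160.0.0 - 38.191.255.255)
  38.162.0.0/15 (38.162.0.0 - 38.163.255.255)
Total matching entries: 3.

3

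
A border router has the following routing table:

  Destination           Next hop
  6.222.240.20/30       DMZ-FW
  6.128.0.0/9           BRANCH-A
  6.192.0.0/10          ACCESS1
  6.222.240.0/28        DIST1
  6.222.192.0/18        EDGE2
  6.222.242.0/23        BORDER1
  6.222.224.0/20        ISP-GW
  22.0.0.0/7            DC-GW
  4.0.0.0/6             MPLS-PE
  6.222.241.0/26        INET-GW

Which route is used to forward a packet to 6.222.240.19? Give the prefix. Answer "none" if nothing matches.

6.222.192.0/18

Entries matching 6.222.240.19:
  4.0.0.0/6 (4.0.0.0 - 7.255.255.255)
  6.128.0.0/9 (6.128.0.0 - 6.255.255.255)
  6.192.0.0/10 (6.192.0.0 - 6.255.255.255)
  6.222.192.0/18 (6.222.192.0 - 6.222.255.255)
Most specific is 6.222.192.0/18.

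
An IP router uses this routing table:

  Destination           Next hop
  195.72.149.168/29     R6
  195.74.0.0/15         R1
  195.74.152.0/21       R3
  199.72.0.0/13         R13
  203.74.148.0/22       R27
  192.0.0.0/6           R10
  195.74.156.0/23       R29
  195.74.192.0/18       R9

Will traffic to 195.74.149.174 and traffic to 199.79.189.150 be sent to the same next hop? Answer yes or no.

no

195.74.149.174: longest match 195.74.0.0/15 -> R1
199.79.189.150: longest match 199.72.0.0/13 -> R13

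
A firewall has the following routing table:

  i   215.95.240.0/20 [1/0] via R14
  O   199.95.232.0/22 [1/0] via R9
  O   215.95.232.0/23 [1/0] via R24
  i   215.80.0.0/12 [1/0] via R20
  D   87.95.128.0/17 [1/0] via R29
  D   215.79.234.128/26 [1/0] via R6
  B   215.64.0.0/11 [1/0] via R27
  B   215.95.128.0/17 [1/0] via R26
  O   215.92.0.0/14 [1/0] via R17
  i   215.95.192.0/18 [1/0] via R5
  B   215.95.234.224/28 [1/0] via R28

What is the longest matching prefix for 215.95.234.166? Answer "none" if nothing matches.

215.95.192.0/18

Entries matching 215.95.234.166:
  215.64.0.0/11 (215.64.0.0 - 215.95.255.255)
  215.80.0.0/12 (215.80.0.0 - 215.95.255.255)
  215.92.0.0/14 (215.92.0.0 - 215.95.255.255)
  215.95.128.0/17 (215.95.128.0 - 215.95.255.255)
  215.95.192.0/18 (215.95.192.0 - 215.95.255.255)
Most specific is 215.95.192.0/18.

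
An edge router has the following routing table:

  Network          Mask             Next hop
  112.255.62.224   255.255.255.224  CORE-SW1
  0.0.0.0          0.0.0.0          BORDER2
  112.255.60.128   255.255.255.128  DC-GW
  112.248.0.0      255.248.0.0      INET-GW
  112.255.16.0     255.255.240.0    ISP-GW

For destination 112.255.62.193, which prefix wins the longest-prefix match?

Entries matching 112.255.62.193:
  0.0.0.0/0 (default, matches everything)
  112.248.0.0/13 (112.248.0.0 - 112.255.255.255)
Most specific is 112.248.0.0/13.

112.248.0.0/13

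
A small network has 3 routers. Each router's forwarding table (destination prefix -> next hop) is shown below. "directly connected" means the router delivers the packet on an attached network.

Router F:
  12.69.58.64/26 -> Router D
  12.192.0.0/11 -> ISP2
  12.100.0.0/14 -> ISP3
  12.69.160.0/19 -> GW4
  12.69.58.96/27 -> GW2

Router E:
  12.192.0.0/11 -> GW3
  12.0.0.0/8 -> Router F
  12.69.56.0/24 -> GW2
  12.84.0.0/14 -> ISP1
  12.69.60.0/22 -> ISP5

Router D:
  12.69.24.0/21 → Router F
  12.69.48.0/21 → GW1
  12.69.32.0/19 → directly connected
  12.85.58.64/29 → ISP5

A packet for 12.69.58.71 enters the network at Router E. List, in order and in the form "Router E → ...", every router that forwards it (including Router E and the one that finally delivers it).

At Router E: longest match for 12.69.58.71 is 12.0.0.0/8 -> Router F
At Router F: longest match for 12.69.58.71 is 12.69.58.64/26 -> Router D
At Router D: longest match for 12.69.58.71 is 12.69.32.0/19 -> directly connected

Router E → Router F → Router D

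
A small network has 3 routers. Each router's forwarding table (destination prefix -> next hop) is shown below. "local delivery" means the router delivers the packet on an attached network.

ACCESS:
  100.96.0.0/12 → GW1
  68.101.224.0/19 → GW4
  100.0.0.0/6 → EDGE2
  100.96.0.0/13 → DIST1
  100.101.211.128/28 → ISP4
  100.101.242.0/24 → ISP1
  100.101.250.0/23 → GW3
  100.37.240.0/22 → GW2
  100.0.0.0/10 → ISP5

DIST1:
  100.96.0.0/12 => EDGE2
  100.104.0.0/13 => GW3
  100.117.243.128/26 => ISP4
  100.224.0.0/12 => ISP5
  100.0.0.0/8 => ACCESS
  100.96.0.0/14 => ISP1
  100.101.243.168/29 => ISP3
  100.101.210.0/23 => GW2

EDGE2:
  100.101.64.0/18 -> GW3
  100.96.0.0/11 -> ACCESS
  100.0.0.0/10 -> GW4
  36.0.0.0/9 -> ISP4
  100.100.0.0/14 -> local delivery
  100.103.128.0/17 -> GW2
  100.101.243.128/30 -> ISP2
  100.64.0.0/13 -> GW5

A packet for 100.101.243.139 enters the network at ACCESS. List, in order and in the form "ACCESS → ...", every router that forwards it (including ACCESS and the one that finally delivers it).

ACCESS → DIST1 → EDGE2

At ACCESS: longest match for 100.101.243.139 is 100.96.0.0/13 -> DIST1
At DIST1: longest match for 100.101.243.139 is 100.96.0.0/12 -> EDGE2
At EDGE2: longest match for 100.101.243.139 is 100.100.0.0/14 -> local delivery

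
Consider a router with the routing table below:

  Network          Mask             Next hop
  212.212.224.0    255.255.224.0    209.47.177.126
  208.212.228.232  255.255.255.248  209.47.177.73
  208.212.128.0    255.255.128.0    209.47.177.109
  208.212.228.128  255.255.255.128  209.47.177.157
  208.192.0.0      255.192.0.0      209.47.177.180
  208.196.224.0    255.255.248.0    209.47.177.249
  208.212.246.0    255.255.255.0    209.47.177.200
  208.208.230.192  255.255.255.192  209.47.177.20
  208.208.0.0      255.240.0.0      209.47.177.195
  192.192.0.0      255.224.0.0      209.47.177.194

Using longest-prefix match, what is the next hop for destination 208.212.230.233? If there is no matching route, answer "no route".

209.47.177.109

Routes whose prefix contains 208.212.230.233:
  208.192.0.0/10 (208.192.0.0 - 208.255.255.255) -> 209.47.177.180
  208.208.0.0/12 (208.208.0.0 - 208.223.255.255) -> 209.47.177.195
  208.212.128.0/17 (208.212.128.0 - 208.212.255.255) -> 209.47.177.109
More-specific entries that do NOT match:
  208.212.228.232/29 (208.212.228.232 - 208.212.228.239) does not contain 208.212.230.233
  208.208.230.192/26 (208.208.230.192 - 208.208.230.255) does not contain 208.212.230.233
  208.212.228.128/25 (208.212.228.128 - 208.212.228.255) does not contain 208.212.230.233
  208.212.246.0/24 (208.212.246.0 - 208.212.246.255) does not contain 208.212.230.233
  208.196.224.0/21 (208.196.224.0 - 208.196.231.255) does not contain 208.212.230.233
  212.212.224.0/19 (212.212.224.0 - 212.212.255.255) does not contain 208.212.230.233
Longest matching prefix is /17 -> next hop 209.47.177.109.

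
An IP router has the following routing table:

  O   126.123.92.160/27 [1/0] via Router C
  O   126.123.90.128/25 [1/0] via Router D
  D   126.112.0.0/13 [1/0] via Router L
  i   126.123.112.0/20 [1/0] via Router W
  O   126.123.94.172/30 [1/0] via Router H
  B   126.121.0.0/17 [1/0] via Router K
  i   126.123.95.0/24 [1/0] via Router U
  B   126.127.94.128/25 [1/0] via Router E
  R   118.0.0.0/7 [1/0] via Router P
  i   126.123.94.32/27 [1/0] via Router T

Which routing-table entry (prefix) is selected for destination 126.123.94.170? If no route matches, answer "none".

none

126.123.94.170 is outside every listed prefix and there is no default route.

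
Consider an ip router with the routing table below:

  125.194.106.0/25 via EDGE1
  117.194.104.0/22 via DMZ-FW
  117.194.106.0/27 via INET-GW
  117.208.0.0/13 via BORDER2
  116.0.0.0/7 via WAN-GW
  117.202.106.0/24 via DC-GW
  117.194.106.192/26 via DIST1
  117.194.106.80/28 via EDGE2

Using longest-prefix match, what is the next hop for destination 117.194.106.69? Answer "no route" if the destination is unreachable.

DMZ-FW

Routes whose prefix contains 117.194.106.69:
  116.0.0.0/7 (116.0.0.0 - 117.255.255.255) -> WAN-GW
  117.194.104.0/22 (117.194.104.0 - 117.194.107.255) -> DMZ-FW
More-specific entries that do NOT match:
  117.194.106.80/28 (117.194.106.80 - 117.194.106.95) does not contain 117.194.106.69
  117.194.106.0/27 (117.194.106.0 - 117.194.106.31) does not contain 117.194.106.69
  117.194.106.192/26 (117.194.106.192 - 117.194.106.255) does not contain 117.194.106.69
  125.194.106.0/25 (125.194.106.0 - 125.194.106.127) does not contain 117.194.106.69
  117.202.106.0/24 (117.202.106.0 - 117.202.106.255) does not contain 117.194.106.69
Longest matching prefix is /22 -> next hop DMZ-FW.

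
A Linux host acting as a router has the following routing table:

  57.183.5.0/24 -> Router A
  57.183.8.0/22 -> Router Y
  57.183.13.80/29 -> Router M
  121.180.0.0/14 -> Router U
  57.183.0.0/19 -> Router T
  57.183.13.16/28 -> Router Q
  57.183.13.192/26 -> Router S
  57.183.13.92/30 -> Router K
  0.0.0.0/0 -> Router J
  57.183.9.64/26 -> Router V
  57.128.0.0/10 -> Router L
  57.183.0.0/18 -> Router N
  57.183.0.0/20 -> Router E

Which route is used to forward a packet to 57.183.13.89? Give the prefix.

Entries matching 57.183.13.89:
  0.0.0.0/0 (default, matches everything)
  57.128.0.0/10 (57.128.0.0 - 57.191.255.255)
  57.183.0.0/18 (57.183.0.0 - 57.183.63.255)
  57.183.0.0/19 (57.183.0.0 - 57.183.31.255)
  57.183.0.0/20 (57.183.0.0 - 57.183.15.255)
Most specific is 57.183.0.0/20.

57.183.0.0/20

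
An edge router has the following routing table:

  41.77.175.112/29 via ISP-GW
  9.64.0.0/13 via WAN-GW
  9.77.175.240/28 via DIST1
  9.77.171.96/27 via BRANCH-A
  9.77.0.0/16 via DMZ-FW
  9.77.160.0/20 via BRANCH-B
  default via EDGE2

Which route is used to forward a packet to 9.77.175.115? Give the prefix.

9.77.160.0/20

Entries matching 9.77.175.115:
  0.0.0.0/0 (default, matches everything)
  9.77.0.0/16 (9.77.0.0 - 9.77.255.255)
  9.77.160.0/20 (9.77.160.0 - 9.77.175.255)
Most specific is 9.77.160.0/20.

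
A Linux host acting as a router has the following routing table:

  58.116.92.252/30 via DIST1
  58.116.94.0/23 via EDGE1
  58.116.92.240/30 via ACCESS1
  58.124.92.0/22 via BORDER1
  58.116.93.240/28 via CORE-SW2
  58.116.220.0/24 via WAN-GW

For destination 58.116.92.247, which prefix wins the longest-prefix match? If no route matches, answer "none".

none

58.116.92.247 is outside every listed prefix and there is no default route.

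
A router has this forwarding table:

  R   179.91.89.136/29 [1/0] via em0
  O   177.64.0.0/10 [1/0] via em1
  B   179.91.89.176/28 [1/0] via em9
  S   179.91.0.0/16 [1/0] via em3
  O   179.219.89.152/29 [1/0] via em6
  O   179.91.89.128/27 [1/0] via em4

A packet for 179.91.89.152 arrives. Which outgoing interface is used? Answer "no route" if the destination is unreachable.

em4

Routes whose prefix contains 179.91.89.152:
  179.91.0.0/16 (179.91.0.0 - 179.91.255.255) -> em3
  179.91.89.128/27 (179.91.89.128 - 179.91.89.159) -> em4
More-specific entries that do NOT match:
  179.91.89.136/29 (179.91.89.136 - 179.91.89.143) does not contain 179.91.89.152
  179.219.89.152/29 (179.219.89.152 - 179.219.89.159) does not contain 179.91.89.152
  179.91.89.176/28 (179.91.89.176 - 179.91.89.191) does not contain 179.91.89.152
Longest matching prefix is /27 -> interface em4.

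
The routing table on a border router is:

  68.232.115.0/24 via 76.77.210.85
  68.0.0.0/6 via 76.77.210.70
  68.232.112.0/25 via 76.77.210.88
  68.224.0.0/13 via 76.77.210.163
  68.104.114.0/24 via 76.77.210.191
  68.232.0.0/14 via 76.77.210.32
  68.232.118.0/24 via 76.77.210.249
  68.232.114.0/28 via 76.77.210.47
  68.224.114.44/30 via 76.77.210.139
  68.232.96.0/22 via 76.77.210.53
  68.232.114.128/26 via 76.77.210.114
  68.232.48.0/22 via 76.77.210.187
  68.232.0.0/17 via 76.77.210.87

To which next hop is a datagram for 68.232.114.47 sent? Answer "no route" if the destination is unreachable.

76.77.210.87

Routes whose prefix contains 68.232.114.47:
  68.0.0.0/6 (68.0.0.0 - 71.255.255.255) -> 76.77.210.70
  68.232.0.0/14 (68.232.0.0 - 68.235.255.255) -> 76.77.210.32
  68.232.0.0/17 (68.232.0.0 - 68.232.127.255) -> 76.77.210.87
More-specific entries that do NOT match:
  68.224.114.44/30 (68.224.114.44 - 68.224.114.47) does not contain 68.232.114.47
  68.232.114.0/28 (68.232.114.0 - 68.232.114.15) does not contain 68.232.114.47
  68.232.114.128/26 (68.232.114.128 - 68.232.114.191) does not contain 68.232.114.47
  68.232.112.0/25 (68.232.112.0 - 68.232.112.127) does not contain 68.232.114.47
  68.232.115.0/24 (68.232.115.0 - 68.232.115.255) does not contain 68.232.114.47
  68.104.114.0/24 (68.104.114.0 - 68.104.114.255) does not contain 68.232.114.47
  68.232.118.0/24 (68.232.118.0 - 68.232.118.255) does not contain 68.232.114.47
  68.232.96.0/22 (68.232.96.0 - 68.232.99.255) does not contain 68.232.114.47
  68.232.48.0/22 (68.232.48.0 - 68.232.51.255) does not contain 68.232.114.47
Longest matching prefix is /17 -> next hop 76.77.210.87.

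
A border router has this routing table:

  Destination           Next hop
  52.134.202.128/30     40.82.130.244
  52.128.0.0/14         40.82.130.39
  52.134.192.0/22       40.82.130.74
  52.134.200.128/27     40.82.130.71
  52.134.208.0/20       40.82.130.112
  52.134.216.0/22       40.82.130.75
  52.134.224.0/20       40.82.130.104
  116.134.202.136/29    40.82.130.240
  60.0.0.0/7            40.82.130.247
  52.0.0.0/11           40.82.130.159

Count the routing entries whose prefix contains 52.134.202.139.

No listed prefix contains 52.134.202.139.
Total matching entries: 0.

0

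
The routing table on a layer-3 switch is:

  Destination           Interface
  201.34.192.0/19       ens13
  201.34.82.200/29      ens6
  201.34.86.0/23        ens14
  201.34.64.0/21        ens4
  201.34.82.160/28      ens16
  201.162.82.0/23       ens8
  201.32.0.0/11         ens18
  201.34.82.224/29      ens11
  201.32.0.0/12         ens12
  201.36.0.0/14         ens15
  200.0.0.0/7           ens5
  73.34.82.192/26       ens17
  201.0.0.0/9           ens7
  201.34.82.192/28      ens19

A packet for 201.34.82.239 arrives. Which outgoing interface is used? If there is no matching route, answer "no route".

ens12

Routes whose prefix contains 201.34.82.239:
  200.0.0.0/7 (200.0.0.0 - 201.255.255.255) -> ens5
  201.0.0.0/9 (201.0.0.0 - 201.127.255.255) -> ens7
  201.32.0.0/11 (201.32.0.0 - 201.63.255.255) -> ens18
  201.32.0.0/12 (201.32.0.0 - 201.47.255.255) -> ens12
More-specific entries that do NOT match:
  201.34.82.200/29 (201.34.82.200 - 201.34.82.207) does not contain 201.34.82.239
  201.34.82.224/29 (201.34.82.224 - 201.34.82.231) does not contain 201.34.82.239
  201.34.82.160/28 (201.34.82.160 - 201.34.82.175) does not contain 201.34.82.239
  201.34.82.192/28 (201.34.82.192 - 201.34.82.207) does not contain 201.34.82.239
  73.34.82.192/26 (73.34.82.192 - 73.34.82.255) does not contain 201.34.82.239
  201.34.86.0/23 (201.34.86.0 - 201.34.87.255) does not contain 201.34.82.239
  201.162.82.0/23 (201.162.82.0 - 201.162.83.255) does not contain 201.34.82.239
  201.34.64.0/21 (201.34.64.0 - 201.34.71.255) does not contain 201.34.82.239
  201.34.192.0/19 (201.34.192.0 - 201.34.223.255) does not contain 201.34.82.239
  201.36.0.0/14 (201.36.0.0 - 201.39.255.255) does not contain 201.34.82.239
Longest matching prefix is /12 -> interface ens12.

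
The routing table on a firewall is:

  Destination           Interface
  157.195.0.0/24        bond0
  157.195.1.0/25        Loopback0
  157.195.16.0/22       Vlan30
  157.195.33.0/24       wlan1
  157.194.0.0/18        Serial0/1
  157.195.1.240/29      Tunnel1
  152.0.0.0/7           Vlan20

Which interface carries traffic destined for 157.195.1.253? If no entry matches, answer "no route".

No entry's prefix contains 157.195.1.253; there is no default route.

no route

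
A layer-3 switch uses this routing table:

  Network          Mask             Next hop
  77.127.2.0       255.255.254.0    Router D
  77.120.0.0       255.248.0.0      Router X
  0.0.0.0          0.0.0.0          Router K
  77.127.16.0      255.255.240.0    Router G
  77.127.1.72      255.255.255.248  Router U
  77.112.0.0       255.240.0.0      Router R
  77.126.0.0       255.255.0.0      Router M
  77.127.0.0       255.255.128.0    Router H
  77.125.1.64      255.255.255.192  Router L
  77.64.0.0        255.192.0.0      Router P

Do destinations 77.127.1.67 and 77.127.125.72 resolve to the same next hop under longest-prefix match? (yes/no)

yes

77.127.1.67: longest match 77.127.0.0/17 -> Router H
77.127.125.72: longest match 77.127.0.0/17 -> Router H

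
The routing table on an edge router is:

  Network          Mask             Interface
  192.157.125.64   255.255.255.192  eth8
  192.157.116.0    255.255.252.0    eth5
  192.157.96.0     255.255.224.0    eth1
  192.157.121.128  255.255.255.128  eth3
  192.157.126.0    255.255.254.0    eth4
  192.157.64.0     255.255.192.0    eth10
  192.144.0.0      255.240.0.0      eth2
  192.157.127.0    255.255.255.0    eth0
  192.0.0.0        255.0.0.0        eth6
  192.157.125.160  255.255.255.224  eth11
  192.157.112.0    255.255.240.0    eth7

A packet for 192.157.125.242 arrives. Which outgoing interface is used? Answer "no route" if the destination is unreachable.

Routes whose prefix contains 192.157.125.242:
  192.0.0.0/8 (192.0.0.0 - 192.255.255.255) -> eth6
  192.144.0.0/12 (192.144.0.0 - 192.159.255.255) -> eth2
  192.157.64.0/18 (192.157.64.0 - 192.157.127.255) -> eth10
  192.157.96.0/19 (192.157.96.0 - 192.157.127.255) -> eth1
  192.157.112.0/20 (192.157.112.0 - 192.157.127.255) -> eth7
More-specific entries that do NOT match:
  192.157.125.160/27 (192.157.125.160 - 192.157.125.191) does not contain 192.157.125.242
  192.157.125.64/26 (192.157.125.64 - 192.157.125.127) does not contain 192.157.125.242
  192.157.121.128/25 (192.157.121.128 - 192.157.121.255) does not contain 192.157.125.242
  192.157.127.0/24 (192.157.127.0 - 192.157.127.255) does not contain 192.157.125.242
  192.157.126.0/23 (192.157.126.0 - 192.157.127.255) does not contain 192.157.125.242
  192.157.116.0/22 (192.157.116.0 - 192.157.119.255) does not contain 192.157.125.242
Longest matching prefix is /20 -> interface eth7.

eth7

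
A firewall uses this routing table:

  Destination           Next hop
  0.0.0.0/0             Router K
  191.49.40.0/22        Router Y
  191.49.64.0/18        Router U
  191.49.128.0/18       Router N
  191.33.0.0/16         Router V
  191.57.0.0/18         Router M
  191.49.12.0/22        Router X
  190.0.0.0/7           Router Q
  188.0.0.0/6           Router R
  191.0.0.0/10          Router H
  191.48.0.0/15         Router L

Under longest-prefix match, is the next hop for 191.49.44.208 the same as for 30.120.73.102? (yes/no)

191.49.44.208: longest match 191.48.0.0/15 -> Router L
30.120.73.102: longest match 0.0.0.0/0 -> Router K

no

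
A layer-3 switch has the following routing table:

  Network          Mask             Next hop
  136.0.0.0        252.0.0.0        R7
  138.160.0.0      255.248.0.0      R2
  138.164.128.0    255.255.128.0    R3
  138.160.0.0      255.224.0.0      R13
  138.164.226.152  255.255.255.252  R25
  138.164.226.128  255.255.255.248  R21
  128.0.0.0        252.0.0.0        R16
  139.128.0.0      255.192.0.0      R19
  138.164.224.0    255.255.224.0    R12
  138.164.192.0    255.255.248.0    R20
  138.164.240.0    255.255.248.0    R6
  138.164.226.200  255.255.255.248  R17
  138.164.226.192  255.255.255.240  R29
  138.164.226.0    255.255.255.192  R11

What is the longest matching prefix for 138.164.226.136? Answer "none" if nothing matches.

138.164.224.0/19

Entries matching 138.164.226.136:
  136.0.0.0/6 (136.0.0.0 - 139.255.255.255)
  138.160.0.0/11 (138.160.0.0 - 138.191.255.255)
  138.160.0.0/13 (138.160.0.0 - 138.167.255.255)
  138.164.128.0/17 (138.164.128.0 - 138.164.255.255)
  138.164.224.0/19 (138.164.224.0 - 138.164.255.255)
Most specific is 138.164.224.0/19.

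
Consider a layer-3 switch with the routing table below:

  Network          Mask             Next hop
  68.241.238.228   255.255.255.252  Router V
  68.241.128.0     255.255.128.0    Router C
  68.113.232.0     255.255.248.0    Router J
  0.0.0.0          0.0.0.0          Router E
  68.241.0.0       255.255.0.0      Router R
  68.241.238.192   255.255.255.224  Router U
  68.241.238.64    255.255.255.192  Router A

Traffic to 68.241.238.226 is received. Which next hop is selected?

Routes whose prefix contains 68.241.238.226:
  0.0.0.0/0 (default, matches everything) -> Router E
  68.241.0.0/16 (68.241.0.0 - 68.241.255.255) -> Router R
  68.241.128.0/17 (68.241.128.0 - 68.241.255.255) -> Router C
More-specific entries that do NOT match:
  68.241.238.228/30 (68.241.238.228 - 68.241.238.231) does not contain 68.241.238.226
  68.241.238.192/27 (68.241.238.192 - 68.241.238.223) does not contain 68.241.238.226
  68.241.238.64/26 (68.241.238.64 - 68.241.238.127) does not contain 68.241.238.226
  68.113.232.0/21 (68.113.232.0 - 68.113.239.255) does not contain 68.241.238.226
Longest matching prefix is /17 -> next hop Router C.

Router C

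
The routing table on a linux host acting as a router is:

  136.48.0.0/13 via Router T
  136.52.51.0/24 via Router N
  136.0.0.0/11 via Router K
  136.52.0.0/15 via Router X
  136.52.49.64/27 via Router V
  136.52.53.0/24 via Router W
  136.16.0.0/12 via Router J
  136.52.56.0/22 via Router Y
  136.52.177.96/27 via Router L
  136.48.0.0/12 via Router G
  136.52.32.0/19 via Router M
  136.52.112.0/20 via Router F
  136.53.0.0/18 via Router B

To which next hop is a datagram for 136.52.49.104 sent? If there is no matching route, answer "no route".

Routes whose prefix contains 136.52.49.104:
  136.48.0.0/12 (136.48.0.0 - 136.63.255.255) -> Router G
  136.48.0.0/13 (136.48.0.0 - 136.55.255.255) -> Router T
  136.52.0.0/15 (136.52.0.0 - 136.53.255.255) -> Router X
  136.52.32.0/19 (136.52.32.0 - 136.52.63.255) -> Router M
More-specific entries that do NOT match:
  136.52.49.64/27 (136.52.49.64 - 136.52.49.95) does not contain 136.52.49.104
  136.52.177.96/27 (136.52.177.96 - 136.52.177.127) does not contain 136.52.49.104
  136.52.51.0/24 (136.52.51.0 - 136.52.51.255) does not contain 136.52.49.104
  136.52.53.0/24 (136.52.53.0 - 136.52.53.255) does not contain 136.52.49.104
  136.52.56.0/22 (136.52.56.0 - 136.52.59.255) does not contain 136.52.49.104
  136.52.112.0/20 (136.52.112.0 - 136.52.127.255) does not contain 136.52.49.104
Longest matching prefix is /19 -> next hop Router M.

Router M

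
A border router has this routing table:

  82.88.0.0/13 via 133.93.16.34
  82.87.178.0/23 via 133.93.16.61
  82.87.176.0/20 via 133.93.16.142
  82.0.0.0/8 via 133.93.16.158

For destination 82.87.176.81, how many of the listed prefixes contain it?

2

Prefixes containing 82.87.176.81:
  82.0.0.0/8 (82.0.0.0 - 82.255.255.255)
  82.87.176.0/20 (82.87.176.0 - 82.87.191.255)
Total matching entries: 2.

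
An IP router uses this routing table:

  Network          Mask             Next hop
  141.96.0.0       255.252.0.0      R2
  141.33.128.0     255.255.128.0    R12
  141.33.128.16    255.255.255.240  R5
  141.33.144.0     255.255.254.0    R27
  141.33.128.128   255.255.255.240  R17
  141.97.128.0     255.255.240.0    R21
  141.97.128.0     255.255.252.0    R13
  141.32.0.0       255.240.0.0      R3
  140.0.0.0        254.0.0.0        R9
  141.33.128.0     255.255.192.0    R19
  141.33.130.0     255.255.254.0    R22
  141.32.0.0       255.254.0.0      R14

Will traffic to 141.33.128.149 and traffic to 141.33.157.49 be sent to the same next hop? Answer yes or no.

141.33.128.149: longest match 141.33.128.0/18 -> R19
141.33.157.49: longest match 141.33.128.0/18 -> R19

yes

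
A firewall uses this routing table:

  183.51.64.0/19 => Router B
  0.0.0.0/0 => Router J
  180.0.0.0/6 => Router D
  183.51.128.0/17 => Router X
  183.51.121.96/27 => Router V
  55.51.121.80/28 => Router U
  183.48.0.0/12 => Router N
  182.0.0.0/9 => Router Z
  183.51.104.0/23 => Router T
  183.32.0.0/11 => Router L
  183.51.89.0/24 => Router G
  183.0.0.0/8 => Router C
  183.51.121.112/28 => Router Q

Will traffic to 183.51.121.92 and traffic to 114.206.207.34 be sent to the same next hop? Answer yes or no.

183.51.121.92: longest match 183.48.0.0/12 -> Router N
114.206.207.34: longest match 0.0.0.0/0 -> Router J

no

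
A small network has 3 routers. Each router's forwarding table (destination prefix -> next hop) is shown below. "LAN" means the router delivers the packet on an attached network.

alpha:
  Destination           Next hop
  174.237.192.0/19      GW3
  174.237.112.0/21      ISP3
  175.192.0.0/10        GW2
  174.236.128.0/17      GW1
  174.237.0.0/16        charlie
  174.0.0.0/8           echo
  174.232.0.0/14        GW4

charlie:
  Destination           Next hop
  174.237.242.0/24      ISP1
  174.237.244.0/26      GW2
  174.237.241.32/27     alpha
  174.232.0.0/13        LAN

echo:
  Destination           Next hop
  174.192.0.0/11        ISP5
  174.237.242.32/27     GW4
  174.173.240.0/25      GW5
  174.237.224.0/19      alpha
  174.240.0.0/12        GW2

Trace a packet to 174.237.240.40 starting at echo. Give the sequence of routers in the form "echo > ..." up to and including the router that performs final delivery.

At echo: longest match for 174.237.240.40 is 174.237.224.0/19 -> alpha
At alpha: longest match for 174.237.240.40 is 174.237.0.0/16 -> charlie
At charlie: longest match for 174.237.240.40 is 174.232.0.0/13 -> LAN

echo > alpha > charlie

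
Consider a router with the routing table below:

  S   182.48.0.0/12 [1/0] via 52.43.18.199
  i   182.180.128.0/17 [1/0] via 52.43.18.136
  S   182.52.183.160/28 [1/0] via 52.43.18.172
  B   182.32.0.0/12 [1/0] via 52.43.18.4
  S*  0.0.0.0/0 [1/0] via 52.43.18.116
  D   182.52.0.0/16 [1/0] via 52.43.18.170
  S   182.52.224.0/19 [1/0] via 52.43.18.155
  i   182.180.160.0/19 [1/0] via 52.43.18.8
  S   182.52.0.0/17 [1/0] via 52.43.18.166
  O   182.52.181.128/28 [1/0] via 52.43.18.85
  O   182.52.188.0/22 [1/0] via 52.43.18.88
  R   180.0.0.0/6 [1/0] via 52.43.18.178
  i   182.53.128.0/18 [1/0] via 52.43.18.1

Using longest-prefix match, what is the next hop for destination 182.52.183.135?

52.43.18.170

Routes whose prefix contains 182.52.183.135:
  0.0.0.0/0 (default, matches everything) -> 52.43.18.116
  180.0.0.0/6 (180.0.0.0 - 183.255.255.255) -> 52.43.18.178
  182.48.0.0/12 (182.48.0.0 - 182.63.255.255) -> 52.43.18.199
  182.52.0.0/16 (182.52.0.0 - 182.52.255.255) -> 52.43.18.170
More-specific entries that do NOT match:
  182.52.183.160/28 (182.52.183.160 - 182.52.183.175) does not contain 182.52.183.135
  182.52.181.128/28 (182.52.181.128 - 182.52.181.143) does not contain 182.52.183.135
  182.52.188.0/22 (182.52.188.0 - 182.52.191.255) does not contain 182.52.183.135
  182.52.224.0/19 (182.52.224.0 - 182.52.255.255) does not contain 182.52.183.135
  182.180.160.0/19 (182.180.160.0 - 182.180.191.255) does not contain 182.52.183.135
  182.53.128.0/18 (182.53.128.0 - 182.53.191.255) does not contain 182.52.183.135
  182.180.128.0/17 (182.180.128.0 - 182.180.255.255) does not contain 182.52.183.135
  182.52.0.0/17 (182.52.0.0 - 182.52.127.255) does not contain 182.52.183.135
Longest matching prefix is /16 -> next hop 52.43.18.170.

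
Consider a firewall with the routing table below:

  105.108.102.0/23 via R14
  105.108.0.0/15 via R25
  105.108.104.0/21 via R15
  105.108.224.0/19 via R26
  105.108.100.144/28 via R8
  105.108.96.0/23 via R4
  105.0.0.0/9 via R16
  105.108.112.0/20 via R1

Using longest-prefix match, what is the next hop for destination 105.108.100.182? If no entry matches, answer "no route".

Routes whose prefix contains 105.108.100.182:
  105.0.0.0/9 (105.0.0.0 - 105.127.255.255) -> R16
  105.108.0.0/15 (105.108.0.0 - 105.109.255.255) -> R25
More-specific entries that do NOT match:
  105.108.100.144/28 (105.108.100.144 - 105.108.100.159) does not contain 105.108.100.182
  105.108.102.0/23 (105.108.102.0 - 105.108.103.255) does not contain 105.108.100.182
  105.108.96.0/23 (105.108.96.0 - 105.108.97.255) does not contain 105.108.100.182
  105.108.104.0/21 (105.108.104.0 - 105.108.111.255) does not contain 105.108.100.182
  105.108.112.0/20 (105.108.112.0 - 105.108.127.255) does not contain 105.108.100.182
  105.108.224.0/19 (105.108.224.0 - 105.108.255.255) does not contain 105.108.100.182
Longest matching prefix is /15 -> next hop R25.

R25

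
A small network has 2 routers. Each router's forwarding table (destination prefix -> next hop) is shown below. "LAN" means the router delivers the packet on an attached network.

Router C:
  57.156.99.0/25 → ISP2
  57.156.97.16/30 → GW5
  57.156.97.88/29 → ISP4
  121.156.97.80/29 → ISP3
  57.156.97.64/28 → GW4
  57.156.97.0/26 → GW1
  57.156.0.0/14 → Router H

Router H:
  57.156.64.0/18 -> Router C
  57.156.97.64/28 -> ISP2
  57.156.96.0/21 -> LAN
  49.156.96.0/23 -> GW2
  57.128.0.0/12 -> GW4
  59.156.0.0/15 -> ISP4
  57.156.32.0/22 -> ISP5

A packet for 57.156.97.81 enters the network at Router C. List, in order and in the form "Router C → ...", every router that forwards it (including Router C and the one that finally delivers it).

Router C → Router H

At Router C: longest match for 57.156.97.81 is 57.156.0.0/14 -> Router H
At Router H: longest match for 57.156.97.81 is 57.156.96.0/21 -> LAN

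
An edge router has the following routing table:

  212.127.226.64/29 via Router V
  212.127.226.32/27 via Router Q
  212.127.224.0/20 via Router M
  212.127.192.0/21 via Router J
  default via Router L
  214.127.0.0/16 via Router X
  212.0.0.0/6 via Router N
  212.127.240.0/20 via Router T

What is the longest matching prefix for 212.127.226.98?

Entries matching 212.127.226.98:
  0.0.0.0/0 (default, matches everything)
  212.0.0.0/6 (212.0.0.0 - 215.255.255.255)
  212.127.224.0/20 (212.127.224.0 - 212.127.239.255)
Most specific is 212.127.224.0/20.

212.127.224.0/20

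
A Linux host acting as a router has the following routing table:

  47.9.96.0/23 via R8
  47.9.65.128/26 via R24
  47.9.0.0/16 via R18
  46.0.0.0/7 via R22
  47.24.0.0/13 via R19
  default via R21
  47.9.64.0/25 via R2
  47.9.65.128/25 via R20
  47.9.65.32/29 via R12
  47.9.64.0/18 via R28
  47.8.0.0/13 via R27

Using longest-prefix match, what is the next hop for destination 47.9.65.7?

R28

Routes whose prefix contains 47.9.65.7:
  0.0.0.0/0 (default, matches everything) -> R21
  46.0.0.0/7 (46.0.0.0 - 47.255.255.255) -> R22
  47.8.0.0/13 (47.8.0.0 - 47.15.255.255) -> R27
  47.9.0.0/16 (47.9.0.0 - 47.9.255.255) -> R18
  47.9.64.0/18 (47.9.64.0 - 47.9.127.255) -> R28
More-specific entries that do NOT match:
  47.9.65.32/29 (47.9.65.32 - 47.9.65.39) does not contain 47.9.65.7
  47.9.65.128/26 (47.9.65.128 - 47.9.65.191) does not contain 47.9.65.7
  47.9.64.0/25 (47.9.64.0 - 47.9.64.127) does not contain 47.9.65.7
  47.9.65.128/25 (47.9.65.128 - 47.9.65.255) does not contain 47.9.65.7
  47.9.96.0/23 (47.9.96.0 - 47.9.97.255) does not contain 47.9.65.7
Longest matching prefix is /18 -> next hop R28.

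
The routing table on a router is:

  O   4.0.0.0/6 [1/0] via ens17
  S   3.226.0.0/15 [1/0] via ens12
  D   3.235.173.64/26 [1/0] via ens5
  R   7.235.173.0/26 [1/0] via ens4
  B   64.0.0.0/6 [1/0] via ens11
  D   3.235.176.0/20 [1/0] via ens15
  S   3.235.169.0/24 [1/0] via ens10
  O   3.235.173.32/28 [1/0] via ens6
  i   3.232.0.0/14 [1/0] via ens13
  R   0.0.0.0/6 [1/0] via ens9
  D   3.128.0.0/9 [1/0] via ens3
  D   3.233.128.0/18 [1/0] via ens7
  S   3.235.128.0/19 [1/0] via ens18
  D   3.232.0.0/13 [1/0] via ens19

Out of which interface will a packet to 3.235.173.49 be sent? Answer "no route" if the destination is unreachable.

Routes whose prefix contains 3.235.173.49:
  0.0.0.0/6 (0.0.0.0 - 3.255.255.255) -> ens9
  3.128.0.0/9 (3.128.0.0 - 3.255.255.255) -> ens3
  3.232.0.0/13 (3.232.0.0 - 3.239.255.255) -> ens19
  3.232.0.0/14 (3.232.0.0 - 3.235.255.255) -> ens13
More-specific entries that do NOT match:
  3.235.173.32/28 (3.235.173.32 - 3.235.173.47) does not contain 3.235.173.49
  3.235.173.64/26 (3.235.173.64 - 3.235.173.127) does not contain 3.235.173.49
  7.235.173.0/26 (7.235.173.0 - 7.235.173.63) does not contain 3.235.173.49
  3.235.169.0/24 (3.235.169.0 - 3.235.169.255) does not contain 3.235.173.49
  3.235.176.0/20 (3.235.176.0 - 3.235.191.255) does not contain 3.235.173.49
  3.235.128.0/19 (3.235.128.0 - 3.235.159.255) does not contain 3.235.173.49
  3.233.128.0/18 (3.233.128.0 - 3.233.191.255) does not contain 3.235.173.49
  3.226.0.0/15 (3.226.0.0 - 3.227.255.255) does not contain 3.235.173.49
Longest matching prefix is /14 -> interface ens13.

ens13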